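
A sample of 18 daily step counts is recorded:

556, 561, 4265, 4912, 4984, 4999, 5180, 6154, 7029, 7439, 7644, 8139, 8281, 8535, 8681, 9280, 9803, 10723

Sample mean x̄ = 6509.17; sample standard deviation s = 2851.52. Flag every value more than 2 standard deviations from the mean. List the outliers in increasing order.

556, 561

Cutoffs at x̄ ± 2s: 6509.17 ± 2·2851.52 = [806.13, 12212.21].
556: z = -2.09, |z| > 2 → outlier.
561: z = -2.09, |z| > 2 → outlier.
Every other value lies within [806.13, 12212.21].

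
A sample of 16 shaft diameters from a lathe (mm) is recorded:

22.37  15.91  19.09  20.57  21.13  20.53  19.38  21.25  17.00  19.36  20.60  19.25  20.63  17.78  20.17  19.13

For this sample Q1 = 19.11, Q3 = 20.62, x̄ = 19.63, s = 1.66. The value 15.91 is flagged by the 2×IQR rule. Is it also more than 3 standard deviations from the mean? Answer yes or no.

no

z = (15.91 − 19.63) / 1.66 = -2.24.
|z| = 2.24 ≤ 3.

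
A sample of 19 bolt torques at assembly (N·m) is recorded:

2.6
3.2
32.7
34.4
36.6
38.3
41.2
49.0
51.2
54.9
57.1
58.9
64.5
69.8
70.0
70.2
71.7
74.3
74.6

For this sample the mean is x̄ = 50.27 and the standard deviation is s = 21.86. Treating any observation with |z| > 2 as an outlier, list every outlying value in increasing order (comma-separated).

Cutoffs at x̄ ± 2s: 50.27 ± 2·21.86 = [6.55, 93.99].
2.6: z = -2.18, |z| > 2 → outlier.
3.2: z = -2.15, |z| > 2 → outlier.
Every other value lies within [6.55, 93.99].

2.6, 3.2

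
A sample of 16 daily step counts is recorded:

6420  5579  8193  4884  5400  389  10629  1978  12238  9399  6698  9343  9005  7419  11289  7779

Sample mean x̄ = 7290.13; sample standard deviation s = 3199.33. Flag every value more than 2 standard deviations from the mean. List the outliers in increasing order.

389

Cutoffs at x̄ ± 2s: 7290.13 ± 2·3199.33 = [891.47, 13688.79].
389: z = -2.16, |z| > 2 → outlier.
Every other value lies within [891.47, 13688.79].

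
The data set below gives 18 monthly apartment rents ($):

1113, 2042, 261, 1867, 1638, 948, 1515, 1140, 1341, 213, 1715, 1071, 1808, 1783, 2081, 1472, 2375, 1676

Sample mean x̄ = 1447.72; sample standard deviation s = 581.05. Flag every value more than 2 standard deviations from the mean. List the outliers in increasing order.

213, 261

Cutoffs at x̄ ± 2s: 1447.72 ± 2·581.05 = [285.62, 2609.82].
213: z = -2.12, |z| > 2 → outlier.
261: z = -2.04, |z| > 2 → outlier.
Every other value lies within [285.62, 2609.82].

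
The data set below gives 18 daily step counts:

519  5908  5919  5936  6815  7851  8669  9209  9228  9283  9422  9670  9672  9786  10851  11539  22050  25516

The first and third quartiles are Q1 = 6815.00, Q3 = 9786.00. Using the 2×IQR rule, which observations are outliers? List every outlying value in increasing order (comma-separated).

519, 22050, 25516

IQR = Q3 − Q1 = 9786.00 − 6815.00 = 2971.00.
Lower fence = Q1 − 2·IQR = 6815.00 − 5942.00 = 873.00.
Upper fence = Q3 + 2·IQR = 9786.00 + 5942.00 = 15728.00.
519 < 873.00 → outlier.
22050 > 15728.00 → outlier.
25516 > 15728.00 → outlier.
All remaining values lie within [873.00, 15728.00].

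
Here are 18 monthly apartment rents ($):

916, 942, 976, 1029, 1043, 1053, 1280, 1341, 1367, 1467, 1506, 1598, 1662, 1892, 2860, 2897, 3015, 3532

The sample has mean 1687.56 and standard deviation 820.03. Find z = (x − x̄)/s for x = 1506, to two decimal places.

-0.22

z = (1506 − 1687.56) / 820.03 = -0.22.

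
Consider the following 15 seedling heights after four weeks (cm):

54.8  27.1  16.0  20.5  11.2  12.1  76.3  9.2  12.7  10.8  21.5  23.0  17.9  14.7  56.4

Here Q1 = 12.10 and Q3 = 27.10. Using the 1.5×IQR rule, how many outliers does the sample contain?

IQR = 15.00; fences at 12.10 − 22.50 = -10.40 and 27.10 + 22.50 = 49.60.
Outside the cutoffs: 54.8, 56.4, 76.3.

3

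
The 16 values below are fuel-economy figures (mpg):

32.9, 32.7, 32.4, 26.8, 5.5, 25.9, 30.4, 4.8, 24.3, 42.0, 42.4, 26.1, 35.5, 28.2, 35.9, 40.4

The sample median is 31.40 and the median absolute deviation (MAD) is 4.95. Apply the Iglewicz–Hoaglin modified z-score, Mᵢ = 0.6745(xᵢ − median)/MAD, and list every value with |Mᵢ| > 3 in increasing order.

|Mᵢ| > 3 ⇔ |xᵢ − 31.40| > 3·4.95/0.6745 = 22.02.
So outliers lie outside [9.38, 53.42].
4.8: M = -3.62 → outlier.
5.5: M = -3.53 → outlier.

4.8, 5.5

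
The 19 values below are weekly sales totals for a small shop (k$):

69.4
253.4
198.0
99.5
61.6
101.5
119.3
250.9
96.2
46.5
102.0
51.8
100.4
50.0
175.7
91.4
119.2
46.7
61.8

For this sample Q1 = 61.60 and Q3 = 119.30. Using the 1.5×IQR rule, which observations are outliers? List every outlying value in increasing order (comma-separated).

IQR = Q3 − Q1 = 119.30 − 61.60 = 57.70.
Lower fence = Q1 − 1.5·IQR = 61.60 − 86.55 = -24.95.
Upper fence = Q3 + 1.5·IQR = 119.30 + 86.55 = 205.85.
250.9 > 205.85 → outlier.
253.4 > 205.85 → outlier.
All remaining values lie within [-24.95, 205.85].

250.9, 253.4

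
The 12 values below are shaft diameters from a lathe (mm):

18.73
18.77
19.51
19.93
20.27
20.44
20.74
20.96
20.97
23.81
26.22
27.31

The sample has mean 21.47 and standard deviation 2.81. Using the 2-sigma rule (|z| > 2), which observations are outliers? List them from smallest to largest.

Cutoffs at x̄ ± 2s: 21.47 ± 2·2.81 = [15.85, 27.09].
27.31: z = 2.08, |z| > 2 → outlier.
Every other value lies within [15.85, 27.09].

27.31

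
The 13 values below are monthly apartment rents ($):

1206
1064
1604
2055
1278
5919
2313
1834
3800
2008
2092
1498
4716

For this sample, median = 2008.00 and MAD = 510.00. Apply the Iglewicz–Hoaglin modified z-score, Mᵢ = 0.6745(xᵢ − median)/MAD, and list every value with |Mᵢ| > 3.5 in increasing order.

|Mᵢ| > 3.5 ⇔ |xᵢ − 2008.00| > 3.5·510.00/0.6745 = 2646.40.
So outliers lie outside [-638.40, 4654.40].
4716: M = 3.58 → outlier.
5919: M = 5.17 → outlier.

4716, 5919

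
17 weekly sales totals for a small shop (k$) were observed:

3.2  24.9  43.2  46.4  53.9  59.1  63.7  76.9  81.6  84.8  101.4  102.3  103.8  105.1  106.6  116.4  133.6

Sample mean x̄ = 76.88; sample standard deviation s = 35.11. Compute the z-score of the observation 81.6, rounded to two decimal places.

z = (81.6 − 76.88) / 35.11 = 0.13.

0.13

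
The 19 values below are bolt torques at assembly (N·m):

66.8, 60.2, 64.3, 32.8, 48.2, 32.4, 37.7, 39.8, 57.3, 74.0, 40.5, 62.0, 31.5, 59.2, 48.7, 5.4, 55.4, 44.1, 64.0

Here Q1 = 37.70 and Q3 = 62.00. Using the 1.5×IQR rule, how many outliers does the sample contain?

IQR = 24.30; fences at 37.70 − 36.45 = 1.25 and 62.00 + 36.45 = 98.45.
Every value lies within the cutoffs.

0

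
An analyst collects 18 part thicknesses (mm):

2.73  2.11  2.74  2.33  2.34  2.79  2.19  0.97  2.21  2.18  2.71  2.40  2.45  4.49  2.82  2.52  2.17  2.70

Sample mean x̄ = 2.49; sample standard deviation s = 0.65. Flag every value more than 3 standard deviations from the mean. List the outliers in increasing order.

4.49

Cutoffs at x̄ ± 3s: 2.49 ± 3·0.65 = [0.54, 4.44].
4.49: z = 3.08, |z| > 3 → outlier.
Every other value lies within [0.54, 4.44].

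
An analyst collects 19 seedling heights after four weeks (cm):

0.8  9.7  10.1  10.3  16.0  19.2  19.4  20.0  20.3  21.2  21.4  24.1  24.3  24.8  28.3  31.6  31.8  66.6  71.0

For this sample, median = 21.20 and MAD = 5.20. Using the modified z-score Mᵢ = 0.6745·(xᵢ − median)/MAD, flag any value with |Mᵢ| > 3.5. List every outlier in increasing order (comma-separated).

|Mᵢ| > 3.5 ⇔ |xᵢ − 21.20| > 3.5·5.20/0.6745 = 26.98.
So outliers lie outside [-5.78, 48.18].
66.6: M = 5.89 → outlier.
71.0: M = 6.46 → outlier.

66.6, 71.0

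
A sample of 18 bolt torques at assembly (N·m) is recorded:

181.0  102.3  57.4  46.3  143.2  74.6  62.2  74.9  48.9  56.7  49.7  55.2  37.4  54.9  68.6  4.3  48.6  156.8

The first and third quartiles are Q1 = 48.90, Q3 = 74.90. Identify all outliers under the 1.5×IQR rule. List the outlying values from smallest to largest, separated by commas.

IQR = Q3 − Q1 = 74.90 − 48.90 = 26.00.
Lower fence = Q1 − 1.5·IQR = 48.90 − 39.00 = 9.90.
Upper fence = Q3 + 1.5·IQR = 74.90 + 39.00 = 113.90.
4.3 < 9.90 → outlier.
143.2 > 113.90 → outlier.
156.8 > 113.90 → outlier.
181.0 > 113.90 → outlier.
All remaining values lie within [9.90, 113.90].

4.3, 143.2, 156.8, 181.0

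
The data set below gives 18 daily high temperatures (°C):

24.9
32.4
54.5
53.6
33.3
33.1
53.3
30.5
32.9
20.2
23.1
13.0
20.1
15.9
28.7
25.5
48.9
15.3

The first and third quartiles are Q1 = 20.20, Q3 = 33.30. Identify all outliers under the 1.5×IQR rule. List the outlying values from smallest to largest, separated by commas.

53.3, 53.6, 54.5

IQR = Q3 − Q1 = 33.30 − 20.20 = 13.10.
Lower fence = Q1 − 1.5·IQR = 20.20 − 19.65 = 0.55.
Upper fence = Q3 + 1.5·IQR = 33.30 + 19.65 = 52.95.
53.3 > 52.95 → outlier.
53.6 > 52.95 → outlier.
54.5 > 52.95 → outlier.
All remaining values lie within [0.55, 52.95].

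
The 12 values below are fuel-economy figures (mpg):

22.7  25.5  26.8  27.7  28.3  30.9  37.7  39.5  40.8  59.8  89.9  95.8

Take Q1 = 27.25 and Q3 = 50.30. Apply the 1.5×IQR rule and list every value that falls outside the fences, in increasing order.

IQR = Q3 − Q1 = 50.30 − 27.25 = 23.05.
Lower fence = Q1 − 1.5·IQR = 27.25 − 34.575 = -7.325.
Upper fence = Q3 + 1.5·IQR = 50.30 + 34.575 = 84.875.
89.9 > 84.875 → outlier.
95.8 > 84.875 → outlier.
All remaining values lie within [-7.325, 84.875].

89.9, 95.8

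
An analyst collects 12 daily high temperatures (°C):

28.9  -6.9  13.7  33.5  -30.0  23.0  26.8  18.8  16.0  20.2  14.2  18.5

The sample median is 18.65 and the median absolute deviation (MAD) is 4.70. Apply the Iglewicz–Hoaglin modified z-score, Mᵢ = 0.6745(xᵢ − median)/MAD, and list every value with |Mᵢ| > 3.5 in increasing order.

|Mᵢ| > 3.5 ⇔ |xᵢ − 18.65| > 3.5·4.70/0.6745 = 24.39.
So outliers lie outside [-5.74, 43.04].
-30.0: M = -6.98 → outlier.
-6.9: M = -3.67 → outlier.

-30.0, -6.9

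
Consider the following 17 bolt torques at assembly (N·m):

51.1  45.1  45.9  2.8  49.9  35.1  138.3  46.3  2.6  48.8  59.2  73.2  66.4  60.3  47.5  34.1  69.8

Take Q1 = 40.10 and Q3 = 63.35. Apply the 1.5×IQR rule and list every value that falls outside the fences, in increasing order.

IQR = Q3 − Q1 = 63.35 − 40.10 = 23.25.
Lower fence = Q1 − 1.5·IQR = 40.10 − 34.875 = 5.225.
Upper fence = Q3 + 1.5·IQR = 63.35 + 34.875 = 98.225.
2.6 < 5.225 → outlier.
2.8 < 5.225 → outlier.
138.3 > 98.225 → outlier.
All remaining values lie within [5.225, 98.225].

2.6, 2.8, 138.3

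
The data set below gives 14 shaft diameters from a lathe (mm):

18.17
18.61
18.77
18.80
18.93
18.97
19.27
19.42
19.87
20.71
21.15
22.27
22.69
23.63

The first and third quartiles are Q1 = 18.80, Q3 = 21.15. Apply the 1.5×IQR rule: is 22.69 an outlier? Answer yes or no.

no

IQR = Q3 − Q1 = 21.15 − 18.80 = 2.35.
Lower fence = Q1 − 1.5·IQR = 18.80 − 3.525 = 15.275.
Upper fence = Q3 + 1.5·IQR = 21.15 + 3.525 = 24.675.
22.69 lies within [15.275, 24.675].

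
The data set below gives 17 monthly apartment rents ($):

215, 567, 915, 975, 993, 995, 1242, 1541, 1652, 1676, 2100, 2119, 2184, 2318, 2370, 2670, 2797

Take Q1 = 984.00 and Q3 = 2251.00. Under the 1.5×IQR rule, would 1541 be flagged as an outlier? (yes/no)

no

IQR = Q3 − Q1 = 2251.00 − 984.00 = 1267.00.
Lower fence = Q1 − 1.5·IQR = 984.00 − 1900.50 = -916.50.
Upper fence = Q3 + 1.5·IQR = 2251.00 + 1900.50 = 4151.50.
1541 lies within [-916.50, 4151.50].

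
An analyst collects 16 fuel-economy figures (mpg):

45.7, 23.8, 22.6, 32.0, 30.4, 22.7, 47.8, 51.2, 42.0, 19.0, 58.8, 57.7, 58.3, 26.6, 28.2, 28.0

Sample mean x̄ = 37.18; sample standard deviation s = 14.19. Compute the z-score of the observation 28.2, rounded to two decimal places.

-0.63

z = (28.2 − 37.18) / 14.19 = -0.63.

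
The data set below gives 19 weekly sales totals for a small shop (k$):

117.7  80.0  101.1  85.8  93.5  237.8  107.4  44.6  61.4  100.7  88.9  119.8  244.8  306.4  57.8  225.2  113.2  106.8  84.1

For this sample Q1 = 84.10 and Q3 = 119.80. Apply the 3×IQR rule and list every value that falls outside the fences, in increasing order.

237.8, 244.8, 306.4

IQR = Q3 − Q1 = 119.80 − 84.10 = 35.70.
Lower fence = Q1 − 3·IQR = 84.10 − 107.10 = -23.00.
Upper fence = Q3 + 3·IQR = 119.80 + 107.10 = 226.90.
237.8 > 226.90 → outlier.
244.8 > 226.90 → outlier.
306.4 > 226.90 → outlier.
All remaining values lie within [-23.00, 226.90].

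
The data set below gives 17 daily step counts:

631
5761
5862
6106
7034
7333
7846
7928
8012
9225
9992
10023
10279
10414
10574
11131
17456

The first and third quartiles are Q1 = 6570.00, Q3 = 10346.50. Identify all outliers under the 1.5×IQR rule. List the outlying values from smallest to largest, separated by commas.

IQR = Q3 − Q1 = 10346.50 − 6570.00 = 3776.50.
Lower fence = Q1 − 1.5·IQR = 6570.00 − 5664.75 = 905.25.
Upper fence = Q3 + 1.5·IQR = 10346.50 + 5664.75 = 16011.25.
631 < 905.25 → outlier.
17456 > 16011.25 → outlier.
All remaining values lie within [905.25, 16011.25].

631, 17456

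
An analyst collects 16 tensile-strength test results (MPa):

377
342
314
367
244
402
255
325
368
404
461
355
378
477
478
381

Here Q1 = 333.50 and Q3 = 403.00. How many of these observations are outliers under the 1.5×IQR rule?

0

IQR = 69.50; fences at 333.50 − 104.25 = 229.25 and 403.00 + 104.25 = 507.25.
Every value lies within the cutoffs.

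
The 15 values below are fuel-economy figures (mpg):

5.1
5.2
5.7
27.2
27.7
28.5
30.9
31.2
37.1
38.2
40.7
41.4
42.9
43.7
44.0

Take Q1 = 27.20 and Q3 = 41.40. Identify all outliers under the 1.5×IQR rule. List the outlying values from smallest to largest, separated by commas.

IQR = Q3 − Q1 = 41.40 − 27.20 = 14.20.
Lower fence = Q1 − 1.5·IQR = 27.20 − 21.30 = 5.90.
Upper fence = Q3 + 1.5·IQR = 41.40 + 21.30 = 62.70.
5.1 < 5.90 → outlier.
5.2 < 5.90 → outlier.
5.7 < 5.90 → outlier.
All remaining values lie within [5.90, 62.70].

5.1, 5.2, 5.7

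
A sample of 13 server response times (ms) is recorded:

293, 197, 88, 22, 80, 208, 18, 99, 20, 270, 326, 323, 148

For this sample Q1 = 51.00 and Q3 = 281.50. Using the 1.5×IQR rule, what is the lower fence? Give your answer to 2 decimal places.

IQR = Q3 − Q1 = 281.50 − 51.00 = 230.50.
Lower fence = Q1 − 1.5·IQR = 51.00 − 345.75 = -294.75.
Upper fence = Q3 + 1.5·IQR = 281.50 + 345.75 = 627.25.

-294.75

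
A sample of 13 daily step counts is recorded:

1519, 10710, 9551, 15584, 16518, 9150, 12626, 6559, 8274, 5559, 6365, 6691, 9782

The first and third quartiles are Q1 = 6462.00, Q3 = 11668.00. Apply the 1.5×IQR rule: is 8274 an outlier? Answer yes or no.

IQR = Q3 − Q1 = 11668.00 − 6462.00 = 5206.00.
Lower fence = Q1 − 1.5·IQR = 6462.00 − 7809.00 = -1347.00.
Upper fence = Q3 + 1.5·IQR = 11668.00 + 7809.00 = 19477.00.
8274 lies within [-1347.00, 19477.00].

no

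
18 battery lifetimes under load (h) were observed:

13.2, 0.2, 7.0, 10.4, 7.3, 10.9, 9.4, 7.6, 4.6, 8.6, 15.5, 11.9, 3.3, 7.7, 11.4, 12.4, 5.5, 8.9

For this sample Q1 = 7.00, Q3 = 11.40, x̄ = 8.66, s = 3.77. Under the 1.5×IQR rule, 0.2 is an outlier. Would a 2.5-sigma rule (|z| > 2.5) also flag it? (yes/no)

no

z = (0.2 − 8.66) / 3.77 = -2.24.
|z| = 2.24 ≤ 2.5.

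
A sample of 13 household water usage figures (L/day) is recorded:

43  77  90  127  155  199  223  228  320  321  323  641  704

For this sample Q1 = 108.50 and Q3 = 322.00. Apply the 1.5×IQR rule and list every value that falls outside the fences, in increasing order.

IQR = Q3 − Q1 = 322.00 − 108.50 = 213.50.
Lower fence = Q1 − 1.5·IQR = 108.50 − 320.25 = -211.75.
Upper fence = Q3 + 1.5·IQR = 322.00 + 320.25 = 642.25.
704 > 642.25 → outlier.
All remaining values lie within [-211.75, 642.25].

704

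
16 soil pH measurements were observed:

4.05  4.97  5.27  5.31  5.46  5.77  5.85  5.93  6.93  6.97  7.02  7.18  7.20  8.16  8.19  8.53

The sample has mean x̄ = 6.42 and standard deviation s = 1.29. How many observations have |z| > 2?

0

Cutoffs: x̄ ± 2s = [3.84, 9.00].
Every value lies within the cutoffs.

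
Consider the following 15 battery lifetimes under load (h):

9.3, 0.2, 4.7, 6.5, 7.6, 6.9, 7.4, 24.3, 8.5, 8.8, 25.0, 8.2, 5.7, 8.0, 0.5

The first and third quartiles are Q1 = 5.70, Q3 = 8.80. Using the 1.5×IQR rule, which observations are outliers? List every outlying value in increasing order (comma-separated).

0.2, 0.5, 24.3, 25.0

IQR = Q3 − Q1 = 8.80 − 5.70 = 3.10.
Lower fence = Q1 − 1.5·IQR = 5.70 − 4.65 = 1.05.
Upper fence = Q3 + 1.5·IQR = 8.80 + 4.65 = 13.45.
0.2 < 1.05 → outlier.
0.5 < 1.05 → outlier.
24.3 > 13.45 → outlier.
25.0 > 13.45 → outlier.
All remaining values lie within [1.05, 13.45].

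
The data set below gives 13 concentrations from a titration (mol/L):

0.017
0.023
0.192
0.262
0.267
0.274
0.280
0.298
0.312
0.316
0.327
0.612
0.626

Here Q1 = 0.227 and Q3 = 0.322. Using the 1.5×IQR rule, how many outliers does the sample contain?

4

IQR = 0.095; fences at 0.227 − 0.1425 = 0.0845 and 0.322 + 0.1425 = 0.4645.
Outside the cutoffs: 0.017, 0.023, 0.612, 0.626.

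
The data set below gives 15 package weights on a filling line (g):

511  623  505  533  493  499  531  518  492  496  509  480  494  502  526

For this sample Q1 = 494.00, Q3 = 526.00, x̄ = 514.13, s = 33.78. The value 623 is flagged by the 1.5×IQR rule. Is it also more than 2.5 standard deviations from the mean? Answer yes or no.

z = (623 − 514.13) / 33.78 = 3.22.
|z| = 3.22 > 2.5.

yes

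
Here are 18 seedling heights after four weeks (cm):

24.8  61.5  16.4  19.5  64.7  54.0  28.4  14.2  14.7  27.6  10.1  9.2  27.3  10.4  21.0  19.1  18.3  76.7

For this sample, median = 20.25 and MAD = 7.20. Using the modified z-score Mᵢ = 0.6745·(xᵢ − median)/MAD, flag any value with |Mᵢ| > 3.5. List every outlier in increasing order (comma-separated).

|Mᵢ| > 3.5 ⇔ |xᵢ − 20.25| > 3.5·7.20/0.6745 = 37.36.
So outliers lie outside [-17.11, 57.61].
61.5: M = 3.86 → outlier.
64.7: M = 4.16 → outlier.
76.7: M = 5.29 → outlier.

61.5, 64.7, 76.7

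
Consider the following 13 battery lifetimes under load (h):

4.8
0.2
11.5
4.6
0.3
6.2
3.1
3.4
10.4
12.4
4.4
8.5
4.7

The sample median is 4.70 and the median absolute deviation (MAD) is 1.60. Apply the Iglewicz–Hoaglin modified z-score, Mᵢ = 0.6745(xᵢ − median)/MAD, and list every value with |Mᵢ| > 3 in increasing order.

|Mᵢ| > 3 ⇔ |xᵢ − 4.70| > 3·1.60/0.6745 = 7.12.
So outliers lie outside [-2.42, 11.82].
12.4: M = 3.25 → outlier.

12.4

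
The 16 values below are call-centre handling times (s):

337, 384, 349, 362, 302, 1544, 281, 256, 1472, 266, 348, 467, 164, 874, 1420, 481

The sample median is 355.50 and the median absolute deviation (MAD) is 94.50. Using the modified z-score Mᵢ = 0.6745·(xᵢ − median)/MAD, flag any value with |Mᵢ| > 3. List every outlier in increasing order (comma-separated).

874, 1420, 1472, 1544

|Mᵢ| > 3 ⇔ |xᵢ − 355.50| > 3·94.50/0.6745 = 420.31.
So outliers lie outside [-64.81, 775.81].
874: M = 3.70 → outlier.
1420: M = 7.60 → outlier.
1472: M = 7.97 → outlier.
1544: M = 8.48 → outlier.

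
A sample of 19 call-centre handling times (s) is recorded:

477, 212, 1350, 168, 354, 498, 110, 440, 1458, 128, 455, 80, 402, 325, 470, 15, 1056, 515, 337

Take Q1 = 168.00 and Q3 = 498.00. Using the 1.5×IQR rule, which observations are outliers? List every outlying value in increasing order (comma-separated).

IQR = Q3 − Q1 = 498.00 − 168.00 = 330.00.
Lower fence = Q1 − 1.5·IQR = 168.00 − 495.00 = -327.00.
Upper fence = Q3 + 1.5·IQR = 498.00 + 495.00 = 993.00.
1056 > 993.00 → outlier.
1350 > 993.00 → outlier.
1458 > 993.00 → outlier.
All remaining values lie within [-327.00, 993.00].

1056, 1350, 1458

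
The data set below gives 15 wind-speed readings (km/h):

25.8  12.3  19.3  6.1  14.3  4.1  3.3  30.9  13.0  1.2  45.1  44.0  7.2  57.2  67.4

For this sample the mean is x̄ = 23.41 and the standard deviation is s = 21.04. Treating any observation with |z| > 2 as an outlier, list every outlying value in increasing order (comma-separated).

67.4

Cutoffs at x̄ ± 2s: 23.41 ± 2·21.04 = [-18.67, 65.49].
67.4: z = 2.09, |z| > 2 → outlier.
Every other value lies within [-18.67, 65.49].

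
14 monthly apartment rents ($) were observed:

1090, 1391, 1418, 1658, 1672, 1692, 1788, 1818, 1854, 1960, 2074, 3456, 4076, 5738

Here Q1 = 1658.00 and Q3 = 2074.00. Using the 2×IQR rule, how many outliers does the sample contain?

3

IQR = 416.00; fences at 1658.00 − 832.00 = 826.00 and 2074.00 + 832.00 = 2906.00.
Outside the cutoffs: 3456, 4076, 5738.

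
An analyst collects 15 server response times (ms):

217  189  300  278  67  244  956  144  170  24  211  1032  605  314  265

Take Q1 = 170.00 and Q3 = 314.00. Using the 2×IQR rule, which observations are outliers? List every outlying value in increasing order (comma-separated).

IQR = Q3 − Q1 = 314.00 − 170.00 = 144.00.
Lower fence = Q1 − 2·IQR = 170.00 − 288.00 = -118.00.
Upper fence = Q3 + 2·IQR = 314.00 + 288.00 = 602.00.
605 > 602.00 → outlier.
956 > 602.00 → outlier.
1032 > 602.00 → outlier.
All remaining values lie within [-118.00, 602.00].

605, 956, 1032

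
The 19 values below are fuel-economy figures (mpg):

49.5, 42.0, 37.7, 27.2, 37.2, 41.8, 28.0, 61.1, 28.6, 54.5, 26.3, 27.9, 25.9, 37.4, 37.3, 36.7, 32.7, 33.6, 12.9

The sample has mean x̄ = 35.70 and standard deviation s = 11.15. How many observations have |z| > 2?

2

Cutoffs: x̄ ± 2s = [13.40, 58.00].
Outside the cutoffs: 12.9, 61.1.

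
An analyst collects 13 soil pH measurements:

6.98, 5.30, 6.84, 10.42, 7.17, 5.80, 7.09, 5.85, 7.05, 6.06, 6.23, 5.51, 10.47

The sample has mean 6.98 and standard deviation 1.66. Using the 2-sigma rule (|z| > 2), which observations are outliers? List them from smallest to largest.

Cutoffs at x̄ ± 2s: 6.98 ± 2·1.66 = [3.66, 10.30].
10.42: z = 2.07, |z| > 2 → outlier.
10.47: z = 2.10, |z| > 2 → outlier.
Every other value lies within [3.66, 10.30].

10.42, 10.47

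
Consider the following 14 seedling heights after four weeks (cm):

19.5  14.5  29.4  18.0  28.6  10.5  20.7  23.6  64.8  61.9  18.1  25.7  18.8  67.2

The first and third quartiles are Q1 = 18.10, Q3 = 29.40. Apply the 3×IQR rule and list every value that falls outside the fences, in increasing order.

IQR = Q3 − Q1 = 29.40 − 18.10 = 11.30.
Lower fence = Q1 − 3·IQR = 18.10 − 33.90 = -15.80.
Upper fence = Q3 + 3·IQR = 29.40 + 33.90 = 63.30.
64.8 > 63.30 → outlier.
67.2 > 63.30 → outlier.
All remaining values lie within [-15.80, 63.30].

64.8, 67.2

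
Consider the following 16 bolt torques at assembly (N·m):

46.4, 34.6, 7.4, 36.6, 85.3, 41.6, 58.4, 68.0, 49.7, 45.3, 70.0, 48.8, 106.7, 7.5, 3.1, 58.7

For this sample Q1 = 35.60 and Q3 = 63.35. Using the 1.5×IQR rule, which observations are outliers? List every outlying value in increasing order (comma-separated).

106.7

IQR = Q3 − Q1 = 63.35 − 35.60 = 27.75.
Lower fence = Q1 − 1.5·IQR = 35.60 − 41.625 = -6.025.
Upper fence = Q3 + 1.5·IQR = 63.35 + 41.625 = 104.975.
106.7 > 104.975 → outlier.
All remaining values lie within [-6.025, 104.975].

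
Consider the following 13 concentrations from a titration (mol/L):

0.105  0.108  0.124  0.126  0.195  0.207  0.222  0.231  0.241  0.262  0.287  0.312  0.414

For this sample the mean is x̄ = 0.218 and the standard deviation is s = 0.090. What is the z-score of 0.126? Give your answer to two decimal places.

-1.02

z = (0.126 − 0.218) / 0.090 = -1.02.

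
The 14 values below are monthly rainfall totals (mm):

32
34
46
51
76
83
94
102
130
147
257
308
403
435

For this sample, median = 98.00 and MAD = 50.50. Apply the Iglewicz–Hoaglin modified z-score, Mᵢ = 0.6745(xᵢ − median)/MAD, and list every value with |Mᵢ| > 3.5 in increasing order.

403, 435

|Mᵢ| > 3.5 ⇔ |xᵢ − 98.00| > 3.5·50.50/0.6745 = 262.05.
So outliers lie outside [-164.05, 360.05].
403: M = 4.07 → outlier.
435: M = 4.50 → outlier.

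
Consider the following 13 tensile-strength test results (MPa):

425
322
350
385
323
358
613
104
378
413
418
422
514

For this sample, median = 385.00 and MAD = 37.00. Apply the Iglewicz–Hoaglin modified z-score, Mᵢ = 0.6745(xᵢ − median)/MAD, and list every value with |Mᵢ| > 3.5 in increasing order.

104, 613

|Mᵢ| > 3.5 ⇔ |xᵢ − 385.00| > 3.5·37.00/0.6745 = 191.99.
So outliers lie outside [193.01, 576.99].
104: M = -5.12 → outlier.
613: M = 4.16 → outlier.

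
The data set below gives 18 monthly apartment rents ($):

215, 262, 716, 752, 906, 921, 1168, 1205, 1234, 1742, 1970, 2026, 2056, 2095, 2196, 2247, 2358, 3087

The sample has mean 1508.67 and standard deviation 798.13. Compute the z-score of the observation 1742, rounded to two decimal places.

z = (1742 − 1508.67) / 798.13 = 0.29.

0.29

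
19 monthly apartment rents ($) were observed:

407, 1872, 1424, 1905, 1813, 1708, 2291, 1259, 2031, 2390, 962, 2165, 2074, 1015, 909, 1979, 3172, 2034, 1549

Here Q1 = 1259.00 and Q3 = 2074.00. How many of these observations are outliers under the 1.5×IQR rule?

IQR = 815.00; fences at 1259.00 − 1222.50 = 36.50 and 2074.00 + 1222.50 = 3296.50.
Every value lies within the cutoffs.

0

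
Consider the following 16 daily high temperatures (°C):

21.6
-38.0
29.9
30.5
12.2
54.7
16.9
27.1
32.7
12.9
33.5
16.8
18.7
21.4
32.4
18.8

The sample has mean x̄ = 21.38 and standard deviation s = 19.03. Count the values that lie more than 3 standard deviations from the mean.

Cutoffs: x̄ ± 3s = [-35.71, 78.47].
Outside the cutoffs: -38.0.

1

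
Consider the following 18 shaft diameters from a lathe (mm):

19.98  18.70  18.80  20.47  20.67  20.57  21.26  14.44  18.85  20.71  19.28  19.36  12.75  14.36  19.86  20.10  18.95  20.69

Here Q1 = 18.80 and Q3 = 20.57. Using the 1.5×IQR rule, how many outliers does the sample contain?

IQR = 1.77; fences at 18.80 − 2.655 = 16.145 and 20.57 + 2.655 = 23.225.
Outside the cutoffs: 12.75, 14.36, 14.44.

3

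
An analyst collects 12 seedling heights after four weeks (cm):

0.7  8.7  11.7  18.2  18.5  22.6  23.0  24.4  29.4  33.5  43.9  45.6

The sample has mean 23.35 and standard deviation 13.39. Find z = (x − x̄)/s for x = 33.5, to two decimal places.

z = (33.5 − 23.35) / 13.39 = 0.76.

0.76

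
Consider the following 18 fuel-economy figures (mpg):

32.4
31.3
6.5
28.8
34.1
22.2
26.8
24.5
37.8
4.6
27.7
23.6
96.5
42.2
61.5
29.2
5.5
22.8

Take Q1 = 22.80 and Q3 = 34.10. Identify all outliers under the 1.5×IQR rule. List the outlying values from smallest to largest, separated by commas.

4.6, 5.5, 61.5, 96.5

IQR = Q3 − Q1 = 34.10 − 22.80 = 11.30.
Lower fence = Q1 − 1.5·IQR = 22.80 − 16.95 = 5.85.
Upper fence = Q3 + 1.5·IQR = 34.10 + 16.95 = 51.05.
4.6 < 5.85 → outlier.
5.5 < 5.85 → outlier.
61.5 > 51.05 → outlier.
96.5 > 51.05 → outlier.
All remaining values lie within [5.85, 51.05].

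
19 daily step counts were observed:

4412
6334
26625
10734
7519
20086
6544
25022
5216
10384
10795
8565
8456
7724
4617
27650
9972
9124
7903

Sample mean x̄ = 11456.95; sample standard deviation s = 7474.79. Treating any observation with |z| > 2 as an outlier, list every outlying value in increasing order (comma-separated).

26625, 27650

Cutoffs at x̄ ± 2s: 11456.95 ± 2·7474.79 = [-3492.63, 26406.53].
26625: z = 2.03, |z| > 2 → outlier.
27650: z = 2.17, |z| > 2 → outlier.
Every other value lies within [-3492.63, 26406.53].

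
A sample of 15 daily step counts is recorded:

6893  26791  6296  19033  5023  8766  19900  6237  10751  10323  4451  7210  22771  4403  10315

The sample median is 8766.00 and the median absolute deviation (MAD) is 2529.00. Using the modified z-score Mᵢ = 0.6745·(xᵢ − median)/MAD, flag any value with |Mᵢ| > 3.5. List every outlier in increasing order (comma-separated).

|Mᵢ| > 3.5 ⇔ |xᵢ − 8766.00| > 3.5·2529.00/0.6745 = 13123.05.
So outliers lie outside [-4357.05, 21889.05].
22771: M = 3.74 → outlier.
26791: M = 4.81 → outlier.

22771, 26791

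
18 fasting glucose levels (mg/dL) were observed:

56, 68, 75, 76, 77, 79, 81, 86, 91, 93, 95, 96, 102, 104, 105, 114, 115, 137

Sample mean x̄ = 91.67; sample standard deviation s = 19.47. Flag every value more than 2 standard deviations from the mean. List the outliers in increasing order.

Cutoffs at x̄ ± 2s: 91.67 ± 2·19.47 = [52.73, 130.61].
137: z = 2.33, |z| > 2 → outlier.
Every other value lies within [52.73, 130.61].

137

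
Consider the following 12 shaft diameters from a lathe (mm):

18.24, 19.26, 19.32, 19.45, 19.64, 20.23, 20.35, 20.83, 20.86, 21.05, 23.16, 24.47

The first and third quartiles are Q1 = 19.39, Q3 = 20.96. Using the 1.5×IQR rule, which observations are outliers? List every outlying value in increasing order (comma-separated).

IQR = Q3 − Q1 = 20.96 − 19.39 = 1.57.
Lower fence = Q1 − 1.5·IQR = 19.39 − 2.355 = 17.035.
Upper fence = Q3 + 1.5·IQR = 20.96 + 2.355 = 23.315.
24.47 > 23.315 → outlier.
All remaining values lie within [17.035, 23.315].

24.47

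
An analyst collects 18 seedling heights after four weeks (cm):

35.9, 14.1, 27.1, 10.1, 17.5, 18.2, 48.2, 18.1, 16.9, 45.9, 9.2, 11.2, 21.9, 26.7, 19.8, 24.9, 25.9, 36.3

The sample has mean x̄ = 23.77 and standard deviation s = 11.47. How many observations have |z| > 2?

1

Cutoffs: x̄ ± 2s = [0.83, 46.71].
Outside the cutoffs: 48.2.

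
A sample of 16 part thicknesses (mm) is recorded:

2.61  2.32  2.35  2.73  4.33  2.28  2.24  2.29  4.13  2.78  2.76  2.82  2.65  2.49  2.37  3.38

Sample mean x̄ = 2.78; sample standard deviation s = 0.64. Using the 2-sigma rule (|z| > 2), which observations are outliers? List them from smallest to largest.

Cutoffs at x̄ ± 2s: 2.78 ± 2·0.64 = [1.50, 4.06].
4.13: z = 2.11, |z| > 2 → outlier.
4.33: z = 2.42, |z| > 2 → outlier.
Every other value lies within [1.50, 4.06].

4.13, 4.33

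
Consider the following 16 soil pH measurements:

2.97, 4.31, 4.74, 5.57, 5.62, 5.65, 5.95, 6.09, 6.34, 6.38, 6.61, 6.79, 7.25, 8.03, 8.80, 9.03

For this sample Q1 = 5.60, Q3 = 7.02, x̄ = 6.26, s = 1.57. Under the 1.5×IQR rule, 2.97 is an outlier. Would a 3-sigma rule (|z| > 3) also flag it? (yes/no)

no

z = (2.97 − 6.26) / 1.57 = -2.10.
|z| = 2.10 ≤ 3.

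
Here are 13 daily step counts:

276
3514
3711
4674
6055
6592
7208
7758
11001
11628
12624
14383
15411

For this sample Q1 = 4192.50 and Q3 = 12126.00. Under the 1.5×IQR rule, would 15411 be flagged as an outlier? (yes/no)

no

IQR = Q3 − Q1 = 12126.00 − 4192.50 = 7933.50.
Lower fence = Q1 − 1.5·IQR = 4192.50 − 11900.25 = -7707.75.
Upper fence = Q3 + 1.5·IQR = 12126.00 + 11900.25 = 24026.25.
15411 lies within [-7707.75, 24026.25].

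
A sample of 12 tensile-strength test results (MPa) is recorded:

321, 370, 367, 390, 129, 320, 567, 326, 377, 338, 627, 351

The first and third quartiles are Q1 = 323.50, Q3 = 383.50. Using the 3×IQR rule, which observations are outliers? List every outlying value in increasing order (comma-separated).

IQR = Q3 − Q1 = 383.50 − 323.50 = 60.00.
Lower fence = Q1 − 3·IQR = 323.50 − 180.00 = 143.50.
Upper fence = Q3 + 3·IQR = 383.50 + 180.00 = 563.50.
129 < 143.50 → outlier.
567 > 563.50 → outlier.
627 > 563.50 → outlier.
All remaining values lie within [143.50, 563.50].

129, 567, 627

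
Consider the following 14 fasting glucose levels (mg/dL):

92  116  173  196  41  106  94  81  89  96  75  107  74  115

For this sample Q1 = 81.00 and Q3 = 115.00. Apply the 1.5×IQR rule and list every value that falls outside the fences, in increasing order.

IQR = Q3 − Q1 = 115.00 − 81.00 = 34.00.
Lower fence = Q1 − 1.5·IQR = 81.00 − 51.00 = 30.00.
Upper fence = Q3 + 1.5·IQR = 115.00 + 51.00 = 166.00.
173 > 166.00 → outlier.
196 > 166.00 → outlier.
All remaining values lie within [30.00, 166.00].

173, 196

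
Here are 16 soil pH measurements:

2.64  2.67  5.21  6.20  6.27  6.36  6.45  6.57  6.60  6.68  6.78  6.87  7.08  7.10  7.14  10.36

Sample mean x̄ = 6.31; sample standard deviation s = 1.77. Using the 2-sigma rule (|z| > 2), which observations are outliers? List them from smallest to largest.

Cutoffs at x̄ ± 2s: 6.31 ± 2·1.77 = [2.77, 9.85].
2.64: z = -2.07, |z| > 2 → outlier.
2.67: z = -2.06, |z| > 2 → outlier.
10.36: z = 2.29, |z| > 2 → outlier.
Every other value lies within [2.77, 9.85].

2.64, 2.67, 10.36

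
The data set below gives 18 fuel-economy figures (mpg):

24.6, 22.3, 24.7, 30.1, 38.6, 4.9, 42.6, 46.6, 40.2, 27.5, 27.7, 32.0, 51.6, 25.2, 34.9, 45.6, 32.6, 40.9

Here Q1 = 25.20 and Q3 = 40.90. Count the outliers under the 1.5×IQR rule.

0

IQR = 15.70; fences at 25.20 − 23.55 = 1.65 and 40.90 + 23.55 = 64.45.
Every value lies within the cutoffs.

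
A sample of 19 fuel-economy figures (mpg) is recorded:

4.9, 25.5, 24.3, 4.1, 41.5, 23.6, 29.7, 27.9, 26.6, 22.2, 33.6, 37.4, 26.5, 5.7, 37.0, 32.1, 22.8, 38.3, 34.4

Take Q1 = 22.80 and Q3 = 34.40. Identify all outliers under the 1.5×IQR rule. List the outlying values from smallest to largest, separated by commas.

4.1, 4.9

IQR = Q3 − Q1 = 34.40 − 22.80 = 11.60.
Lower fence = Q1 − 1.5·IQR = 22.80 − 17.40 = 5.40.
Upper fence = Q3 + 1.5·IQR = 34.40 + 17.40 = 51.80.
4.1 < 5.40 → outlier.
4.9 < 5.40 → outlier.
All remaining values lie within [5.40, 51.80].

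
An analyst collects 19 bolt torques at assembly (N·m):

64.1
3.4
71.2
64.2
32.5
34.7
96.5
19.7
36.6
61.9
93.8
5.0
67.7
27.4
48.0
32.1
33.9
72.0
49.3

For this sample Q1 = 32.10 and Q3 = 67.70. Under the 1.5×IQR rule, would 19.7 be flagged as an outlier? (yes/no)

IQR = Q3 − Q1 = 67.70 − 32.10 = 35.60.
Lower fence = Q1 − 1.5·IQR = 32.10 − 53.40 = -21.30.
Upper fence = Q3 + 1.5·IQR = 67.70 + 53.40 = 121.10.
19.7 lies within [-21.30, 121.10].

no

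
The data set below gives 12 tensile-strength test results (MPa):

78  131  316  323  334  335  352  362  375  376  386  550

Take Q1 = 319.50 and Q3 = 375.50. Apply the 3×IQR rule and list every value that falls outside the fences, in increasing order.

IQR = Q3 − Q1 = 375.50 − 319.50 = 56.00.
Lower fence = Q1 − 3·IQR = 319.50 − 168.00 = 151.50.
Upper fence = Q3 + 3·IQR = 375.50 + 168.00 = 543.50.
78 < 151.50 → outlier.
131 < 151.50 → outlier.
550 > 543.50 → outlier.
All remaining values lie within [151.50, 543.50].

78, 131, 550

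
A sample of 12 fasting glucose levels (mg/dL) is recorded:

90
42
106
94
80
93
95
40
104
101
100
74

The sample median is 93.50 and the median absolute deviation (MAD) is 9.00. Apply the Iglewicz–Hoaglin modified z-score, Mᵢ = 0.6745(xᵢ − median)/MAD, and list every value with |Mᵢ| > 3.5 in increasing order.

40, 42

|Mᵢ| > 3.5 ⇔ |xᵢ − 93.50| > 3.5·9.00/0.6745 = 46.70.
So outliers lie outside [46.80, 140.20].
40: M = -4.01 → outlier.
42: M = -3.86 → outlier.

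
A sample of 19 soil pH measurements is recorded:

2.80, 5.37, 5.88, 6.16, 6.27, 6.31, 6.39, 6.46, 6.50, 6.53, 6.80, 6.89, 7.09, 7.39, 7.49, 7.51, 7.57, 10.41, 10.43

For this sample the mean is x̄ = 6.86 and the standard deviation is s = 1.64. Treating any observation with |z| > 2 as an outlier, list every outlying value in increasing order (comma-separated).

2.80, 10.41, 10.43

Cutoffs at x̄ ± 2s: 6.86 ± 2·1.64 = [3.58, 10.14].
2.80: z = -2.48, |z| > 2 → outlier.
10.41: z = 2.16, |z| > 2 → outlier.
10.43: z = 2.18, |z| > 2 → outlier.
Every other value lies within [3.58, 10.14].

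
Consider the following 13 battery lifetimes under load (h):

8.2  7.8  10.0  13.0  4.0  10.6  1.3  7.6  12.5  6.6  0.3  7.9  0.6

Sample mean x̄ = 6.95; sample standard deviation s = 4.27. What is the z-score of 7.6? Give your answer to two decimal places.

z = (7.6 − 6.95) / 4.27 = 0.15.

0.15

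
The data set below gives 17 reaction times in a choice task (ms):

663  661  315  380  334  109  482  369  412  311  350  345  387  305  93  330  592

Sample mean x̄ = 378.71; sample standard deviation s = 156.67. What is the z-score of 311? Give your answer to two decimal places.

z = (311 − 378.71) / 156.67 = -0.43.

-0.43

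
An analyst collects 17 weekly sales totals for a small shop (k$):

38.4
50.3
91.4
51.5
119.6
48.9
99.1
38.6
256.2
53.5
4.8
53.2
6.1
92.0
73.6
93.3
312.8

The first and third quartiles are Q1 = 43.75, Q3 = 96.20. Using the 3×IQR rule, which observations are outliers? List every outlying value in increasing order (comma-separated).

IQR = Q3 − Q1 = 96.20 − 43.75 = 52.45.
Lower fence = Q1 − 3·IQR = 43.75 − 157.35 = -113.60.
Upper fence = Q3 + 3·IQR = 96.20 + 157.35 = 253.55.
256.2 > 253.55 → outlier.
312.8 > 253.55 → outlier.
All remaining values lie within [-113.60, 253.55].

256.2, 312.8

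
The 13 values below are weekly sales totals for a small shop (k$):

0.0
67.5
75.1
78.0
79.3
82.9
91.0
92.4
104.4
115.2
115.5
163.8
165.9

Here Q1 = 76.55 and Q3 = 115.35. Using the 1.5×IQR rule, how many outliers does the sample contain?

IQR = 38.80; fences at 76.55 − 58.20 = 18.35 and 115.35 + 58.20 = 173.55.
Outside the cutoffs: 0.0.

1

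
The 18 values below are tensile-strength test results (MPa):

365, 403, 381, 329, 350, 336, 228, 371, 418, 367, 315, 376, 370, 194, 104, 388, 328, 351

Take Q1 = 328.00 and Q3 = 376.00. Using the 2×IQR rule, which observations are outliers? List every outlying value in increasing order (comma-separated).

IQR = Q3 − Q1 = 376.00 − 328.00 = 48.00.
Lower fence = Q1 − 2·IQR = 328.00 − 96.00 = 232.00.
Upper fence = Q3 + 2·IQR = 376.00 + 96.00 = 472.00.
104 < 232.00 → outlier.
194 < 232.00 → outlier.
228 < 232.00 → outlier.
All remaining values lie within [232.00, 472.00].

104, 194, 228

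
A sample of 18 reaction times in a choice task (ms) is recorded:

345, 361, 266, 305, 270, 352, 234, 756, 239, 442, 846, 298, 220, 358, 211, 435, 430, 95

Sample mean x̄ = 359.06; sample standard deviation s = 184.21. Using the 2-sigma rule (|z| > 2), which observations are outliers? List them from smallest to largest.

756, 846

Cutoffs at x̄ ± 2s: 359.06 ± 2·184.21 = [-9.36, 727.48].
756: z = 2.15, |z| > 2 → outlier.
846: z = 2.64, |z| > 2 → outlier.
Every other value lies within [-9.36, 727.48].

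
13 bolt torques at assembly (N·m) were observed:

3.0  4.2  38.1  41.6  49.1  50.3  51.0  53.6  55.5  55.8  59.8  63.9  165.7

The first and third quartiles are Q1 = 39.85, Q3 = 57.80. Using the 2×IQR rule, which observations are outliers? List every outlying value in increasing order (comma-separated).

3.0, 165.7

IQR = Q3 − Q1 = 57.80 − 39.85 = 17.95.
Lower fence = Q1 − 2·IQR = 39.85 − 35.90 = 3.95.
Upper fence = Q3 + 2·IQR = 57.80 + 35.90 = 93.70.
3.0 < 3.95 → outlier.
165.7 > 93.70 → outlier.
All remaining values lie within [3.95, 93.70].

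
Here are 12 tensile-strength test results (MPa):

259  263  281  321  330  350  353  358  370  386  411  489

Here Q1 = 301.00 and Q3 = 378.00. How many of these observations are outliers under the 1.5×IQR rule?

IQR = 77.00; fences at 301.00 − 115.50 = 185.50 and 378.00 + 115.50 = 493.50.
Every value lies within the cutoffs.

0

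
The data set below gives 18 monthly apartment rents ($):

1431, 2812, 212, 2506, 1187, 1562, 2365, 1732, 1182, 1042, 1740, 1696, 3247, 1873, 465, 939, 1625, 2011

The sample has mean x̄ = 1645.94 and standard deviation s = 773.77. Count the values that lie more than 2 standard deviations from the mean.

1

Cutoffs: x̄ ± 2s = [98.40, 3193.48].
Outside the cutoffs: 3247.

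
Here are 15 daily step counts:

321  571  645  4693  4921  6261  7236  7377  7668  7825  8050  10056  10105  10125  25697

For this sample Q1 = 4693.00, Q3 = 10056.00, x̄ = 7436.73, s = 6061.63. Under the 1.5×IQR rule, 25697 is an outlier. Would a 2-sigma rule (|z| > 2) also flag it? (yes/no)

z = (25697 − 7436.73) / 6061.63 = 3.01.
|z| = 3.01 > 2.

yes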